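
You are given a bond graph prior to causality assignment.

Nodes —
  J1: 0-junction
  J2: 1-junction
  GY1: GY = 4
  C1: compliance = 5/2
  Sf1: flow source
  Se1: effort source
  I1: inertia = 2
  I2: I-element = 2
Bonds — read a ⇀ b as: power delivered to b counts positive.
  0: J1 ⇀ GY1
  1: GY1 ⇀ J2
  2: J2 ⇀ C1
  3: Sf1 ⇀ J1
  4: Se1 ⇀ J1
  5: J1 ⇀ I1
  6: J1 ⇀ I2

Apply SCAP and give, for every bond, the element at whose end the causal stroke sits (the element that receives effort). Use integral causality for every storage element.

b0 stroke at GY1
b1 stroke at GY1
b2 stroke at J2
b3 stroke at Sf1
b4 stroke at J1
b5 stroke at I1
b6 stroke at I2

bond 3 →Sf1  (source Sf1 imposes f)
bond 4 →J1  (source Se1 imposes e)
bond 0 →GY1  (J1 effort already set via bond 4)
bond 5 →I1  (common-e at J1 fixed by 4)
bond 6 →I2  (0-jn J1 has e-setter on 4)
bond 1 →GY1  (through GY1, causality inverts; strokes same side of GY1)
bond 2 →J2  (J2: bond 1 brought flow, rest push out)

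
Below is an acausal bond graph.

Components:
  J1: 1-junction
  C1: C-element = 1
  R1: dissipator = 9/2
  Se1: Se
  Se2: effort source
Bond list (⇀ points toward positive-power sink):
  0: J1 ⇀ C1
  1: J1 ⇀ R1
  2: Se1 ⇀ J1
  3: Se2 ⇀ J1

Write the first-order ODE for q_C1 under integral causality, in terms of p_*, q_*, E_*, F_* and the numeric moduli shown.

dq_C1/dt = 2*E_Se1/9 + 2*E_Se2/9 - 2*q_C1/9

b2 →J1  (Se1 (Se) sets effort on bond)
b3 →J1  (Se2 fixes effort; stroke away)
b0 →J1  (C1 outputs effort q/C1)
b1 →R1  (J1 needs exactly one f-in)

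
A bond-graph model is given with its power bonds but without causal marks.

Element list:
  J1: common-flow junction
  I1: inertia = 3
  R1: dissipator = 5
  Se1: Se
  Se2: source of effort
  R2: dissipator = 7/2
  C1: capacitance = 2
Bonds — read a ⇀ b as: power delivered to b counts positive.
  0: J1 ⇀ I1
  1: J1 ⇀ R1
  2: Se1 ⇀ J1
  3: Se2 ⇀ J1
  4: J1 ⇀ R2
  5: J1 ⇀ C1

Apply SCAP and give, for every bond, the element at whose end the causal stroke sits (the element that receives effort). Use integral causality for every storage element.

bond 2 |J1  (Se1 fixes effort; stroke away)
bond 3 |J1  (source Se2 imposes e)
bond 0 |I1  (I1: I, integral causality)
bond 1 |J1  (common-f at J1 fixed by 0)
bond 4 |J1  (J1 flow already set via bond 0)
bond 5 |J1  (J1 flow already set via bond 0)

#0 →I1
#1 →J1
#2 →J1
#3 →J1
#4 →J1
#5 →J1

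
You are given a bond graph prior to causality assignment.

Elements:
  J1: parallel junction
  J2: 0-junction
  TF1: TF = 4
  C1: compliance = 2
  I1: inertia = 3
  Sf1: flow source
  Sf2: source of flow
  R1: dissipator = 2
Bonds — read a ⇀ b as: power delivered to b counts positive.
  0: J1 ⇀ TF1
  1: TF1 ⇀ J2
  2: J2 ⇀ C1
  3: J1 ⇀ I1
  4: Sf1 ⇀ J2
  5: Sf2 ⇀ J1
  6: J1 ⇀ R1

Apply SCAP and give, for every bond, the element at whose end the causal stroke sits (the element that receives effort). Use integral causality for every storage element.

#4 stroke at Sf1  (Sf1 fixes flow; stroke at Sf1)
#5 stroke at Sf2  (source Sf2 imposes f)
#2 stroke at J2  (prefer integral on C1)
#1 stroke at TF1  (J2 effort already set via bond 2)
#0 stroke at J1  (TF TF1: opposite of bond 1)
#3 stroke at I1  (J1: bond 0 brought effort, rest push out)
#6 stroke at R1  (0-jn J1 has e-setter on 0)

β0 stroke→J1
β1 stroke→TF1
β2 stroke→J2
β3 stroke→I1
β4 stroke→Sf1
β5 stroke→Sf2
β6 stroke→R1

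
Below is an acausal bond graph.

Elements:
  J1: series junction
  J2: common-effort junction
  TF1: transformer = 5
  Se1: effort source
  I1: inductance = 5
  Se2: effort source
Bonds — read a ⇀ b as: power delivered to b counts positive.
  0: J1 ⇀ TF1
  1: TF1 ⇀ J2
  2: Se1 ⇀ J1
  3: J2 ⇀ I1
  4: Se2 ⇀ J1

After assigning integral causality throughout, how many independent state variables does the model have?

β2 stroke at J1  (Se1 fixes effort; stroke away)
β4 stroke at J1  (source Se2 imposes e)
β0 stroke at TF1  (closing 1-jn rule on J1)
β1 stroke at J2  (TF1: transformer flips bond 0)
β3 stroke at I1  (common-e at J2 fixed by 1)

1  (I1 all integral)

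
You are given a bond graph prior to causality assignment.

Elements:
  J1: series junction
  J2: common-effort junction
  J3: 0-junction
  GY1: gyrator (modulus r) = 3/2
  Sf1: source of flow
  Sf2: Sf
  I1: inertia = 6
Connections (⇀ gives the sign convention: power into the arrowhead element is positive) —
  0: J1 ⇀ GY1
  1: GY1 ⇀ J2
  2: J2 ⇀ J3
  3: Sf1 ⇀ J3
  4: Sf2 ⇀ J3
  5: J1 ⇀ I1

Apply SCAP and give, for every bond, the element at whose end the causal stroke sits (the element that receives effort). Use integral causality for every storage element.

β0 stroke→J1
β1 stroke→J2
β2 stroke→J3
β3 stroke→Sf1
β4 stroke→Sf2
β5 stroke→I1

b3 stroke at Sf1  (Sf1 (Sf) sets flow on bond)
b4 stroke at Sf2  (source Sf2 imposes f)
b2 stroke at J3  (closing 0-jn rule on J3)
b1 stroke at J2  (J2: last free bond brings effort in)
b0 stroke at J1  (GY GY1: same side as bond 1)
b5 stroke at I1  (J1: last free bond brings flow in)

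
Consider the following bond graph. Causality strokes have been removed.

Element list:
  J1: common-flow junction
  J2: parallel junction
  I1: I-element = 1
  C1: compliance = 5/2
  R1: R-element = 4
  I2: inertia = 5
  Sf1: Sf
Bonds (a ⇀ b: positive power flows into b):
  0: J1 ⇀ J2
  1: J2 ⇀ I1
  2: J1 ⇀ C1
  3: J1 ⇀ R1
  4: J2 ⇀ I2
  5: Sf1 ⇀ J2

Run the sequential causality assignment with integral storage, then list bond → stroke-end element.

β5 stroke→Sf1  (Sf1: flow source, stroke at near end)
β1 stroke→I1  (I1 integral (f out))
β2 stroke→J1  (C1 integral (e out))
β4 stroke→I2  (I2 outputs flow p/I2)
β0 stroke→J2  (J2 needs exactly one e-in)
β3 stroke→J1  (common-f at J1 fixed by 0)

β0 →J2
β1 →I1
β2 →J1
β3 →J1
β4 →I2
β5 →Sf1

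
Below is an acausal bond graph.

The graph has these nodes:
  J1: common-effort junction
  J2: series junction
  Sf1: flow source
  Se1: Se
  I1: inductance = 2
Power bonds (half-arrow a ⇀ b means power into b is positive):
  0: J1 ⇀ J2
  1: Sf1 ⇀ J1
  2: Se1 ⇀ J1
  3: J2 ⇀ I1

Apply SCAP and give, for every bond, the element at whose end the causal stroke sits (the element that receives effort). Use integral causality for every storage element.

b0 →J2
b1 →Sf1
b2 →J1
b3 →I1

#1 |Sf1  (Sf1 fixes flow; stroke at Sf1)
#2 |J1  (source Se1 imposes e)
#0 |J2  (J1: bond 2 brought effort, rest push out)
#3 |I1  (J2 needs exactly one f-in)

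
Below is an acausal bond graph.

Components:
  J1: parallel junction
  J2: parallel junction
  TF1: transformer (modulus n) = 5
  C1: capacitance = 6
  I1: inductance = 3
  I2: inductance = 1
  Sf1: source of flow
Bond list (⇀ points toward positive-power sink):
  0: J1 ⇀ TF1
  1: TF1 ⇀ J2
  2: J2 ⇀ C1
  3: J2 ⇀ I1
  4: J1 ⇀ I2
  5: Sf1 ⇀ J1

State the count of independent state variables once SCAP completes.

b5 →Sf1  (source Sf1 imposes f)
b2 →J2  (prefer integral on C1)
b1 →TF1  (0-jn J2 has e-setter on 2)
b3 →I1  (J2 effort already set via bond 2)
b0 →J1  (TF1 one-in-one-out from 1)
b4 →I2  (0-jn J1 has e-setter on 0)

3  (C1, I1, I2 all integral)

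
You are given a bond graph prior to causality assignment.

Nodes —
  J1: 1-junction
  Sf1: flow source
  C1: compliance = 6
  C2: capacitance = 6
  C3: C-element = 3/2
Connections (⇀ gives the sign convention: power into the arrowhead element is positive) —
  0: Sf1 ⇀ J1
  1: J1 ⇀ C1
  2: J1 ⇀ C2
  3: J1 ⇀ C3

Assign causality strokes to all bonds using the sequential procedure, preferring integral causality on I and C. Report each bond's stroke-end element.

b0 |Sf1
b1 |J1
b2 |J1
b3 |J1

b0 stroke→Sf1  (Sf1 (Sf) sets flow on bond)
b1 stroke→J1  (common-f at J1 fixed by 0)
b2 stroke→J1  (common-f at J1 fixed by 0)
b3 stroke→J1  (common-f at J1 fixed by 0)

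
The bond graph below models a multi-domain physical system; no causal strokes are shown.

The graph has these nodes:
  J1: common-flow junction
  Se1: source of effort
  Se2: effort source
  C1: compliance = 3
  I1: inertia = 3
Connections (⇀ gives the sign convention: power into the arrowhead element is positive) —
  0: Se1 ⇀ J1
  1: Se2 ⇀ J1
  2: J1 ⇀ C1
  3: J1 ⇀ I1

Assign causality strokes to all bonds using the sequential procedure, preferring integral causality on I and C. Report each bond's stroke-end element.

β0 →J1  (Se1 fixes effort; stroke away)
β1 →J1  (Se2 (Se) sets effort on bond)
β2 →J1  (C1: C, integral causality)
β3 →I1  (only one flow-in slot at J1)

β0 |J1
β1 |J1
β2 |J1
β3 |I1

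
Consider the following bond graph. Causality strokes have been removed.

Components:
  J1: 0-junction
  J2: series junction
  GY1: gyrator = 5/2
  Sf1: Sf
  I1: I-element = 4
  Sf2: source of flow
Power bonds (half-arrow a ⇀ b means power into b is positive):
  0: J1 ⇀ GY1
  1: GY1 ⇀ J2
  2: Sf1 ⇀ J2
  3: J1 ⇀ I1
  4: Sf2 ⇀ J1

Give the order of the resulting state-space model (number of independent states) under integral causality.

#2 |Sf1  (Sf1 (Sf) sets flow on bond)
#4 |Sf2  (Sf2 fixes flow; stroke at Sf2)
#1 |J2  (J2 flow already set via bond 2)
#0 |J1  (GY GY1: same side as bond 1)
#3 |I1  (J1 effort already set via bond 0)

1  (I1 all integral)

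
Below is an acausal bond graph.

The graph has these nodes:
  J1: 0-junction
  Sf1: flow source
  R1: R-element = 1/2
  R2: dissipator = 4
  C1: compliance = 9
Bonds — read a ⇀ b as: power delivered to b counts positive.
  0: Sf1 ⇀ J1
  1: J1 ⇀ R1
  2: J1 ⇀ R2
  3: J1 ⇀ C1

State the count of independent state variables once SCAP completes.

b0 stroke at Sf1  (Sf1 fixes flow; stroke at Sf1)
b3 stroke at J1  (C1 outputs effort q/C1)
b1 stroke at R1  (J1 effort already set via bond 3)
b2 stroke at R2  (0-jn J1 has e-setter on 3)

1  (C1 all integral)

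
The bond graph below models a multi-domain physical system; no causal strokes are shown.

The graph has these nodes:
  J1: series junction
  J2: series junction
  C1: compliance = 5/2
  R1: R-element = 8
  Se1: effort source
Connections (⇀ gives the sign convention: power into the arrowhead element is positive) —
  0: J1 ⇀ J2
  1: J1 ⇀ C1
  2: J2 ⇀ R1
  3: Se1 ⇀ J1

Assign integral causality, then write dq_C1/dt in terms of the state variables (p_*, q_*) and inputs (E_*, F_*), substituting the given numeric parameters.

b3 |J1  (Se1 fixes effort; stroke away)
b1 |J1  (C1: C, integral causality)
b0 |J2  (only one flow-in slot at J1)
b2 |R1  (J2 needs exactly one f-in)

dq_C1/dt = E_Se1/8 - q_C1/20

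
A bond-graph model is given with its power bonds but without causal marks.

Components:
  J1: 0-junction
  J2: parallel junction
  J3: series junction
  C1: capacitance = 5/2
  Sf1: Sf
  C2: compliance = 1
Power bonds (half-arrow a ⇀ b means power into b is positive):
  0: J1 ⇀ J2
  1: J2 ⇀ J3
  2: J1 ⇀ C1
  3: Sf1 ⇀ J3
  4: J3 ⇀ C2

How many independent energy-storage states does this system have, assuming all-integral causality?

#3 stroke→Sf1  (Sf1 fixes flow; stroke at Sf1)
#1 stroke→J3  (1-jn J3 has f-setter on 3)
#4 stroke→J3  (J3: bond 3 brought flow, rest push out)
#0 stroke→J2  (J2 needs exactly one e-in)
#2 stroke→J1  (J1: last free bond brings effort in)

2  (C1, C2 all integral)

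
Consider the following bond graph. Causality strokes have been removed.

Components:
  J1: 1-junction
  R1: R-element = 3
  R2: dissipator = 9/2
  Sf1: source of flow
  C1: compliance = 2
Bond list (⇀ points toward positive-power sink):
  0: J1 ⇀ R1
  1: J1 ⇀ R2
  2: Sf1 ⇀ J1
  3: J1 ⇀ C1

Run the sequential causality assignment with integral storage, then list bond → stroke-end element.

bond 0 |J1
bond 1 |J1
bond 2 |Sf1
bond 3 |J1

#2 |Sf1  (Sf1: flow source, stroke at near end)
#0 |J1  (common-f at J1 fixed by 2)
#1 |J1  (J1: bond 2 brought flow, rest push out)
#3 |J1  (J1: bond 2 brought flow, rest push out)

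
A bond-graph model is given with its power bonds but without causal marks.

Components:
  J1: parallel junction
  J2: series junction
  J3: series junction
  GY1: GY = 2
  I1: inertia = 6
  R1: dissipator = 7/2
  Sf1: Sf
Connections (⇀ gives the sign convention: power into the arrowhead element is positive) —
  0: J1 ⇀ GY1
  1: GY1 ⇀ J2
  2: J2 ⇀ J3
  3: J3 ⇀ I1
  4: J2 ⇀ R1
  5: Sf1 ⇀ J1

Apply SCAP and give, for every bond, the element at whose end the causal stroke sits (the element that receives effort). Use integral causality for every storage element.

bond 5 stroke→Sf1  (source Sf1 imposes f)
bond 0 stroke→J1  (only one effort-in slot at J1)
bond 1 stroke→J2  (GY GY1: same side as bond 0)
bond 3 stroke→I1  (I1 outputs flow p/I1)
bond 2 stroke→J3  (J3 flow already set via bond 3)
bond 4 stroke→J2  (common-f at J2 fixed by 2)

bond 0 →J1
bond 1 →J2
bond 2 →J3
bond 3 →I1
bond 4 →J2
bond 5 →Sf1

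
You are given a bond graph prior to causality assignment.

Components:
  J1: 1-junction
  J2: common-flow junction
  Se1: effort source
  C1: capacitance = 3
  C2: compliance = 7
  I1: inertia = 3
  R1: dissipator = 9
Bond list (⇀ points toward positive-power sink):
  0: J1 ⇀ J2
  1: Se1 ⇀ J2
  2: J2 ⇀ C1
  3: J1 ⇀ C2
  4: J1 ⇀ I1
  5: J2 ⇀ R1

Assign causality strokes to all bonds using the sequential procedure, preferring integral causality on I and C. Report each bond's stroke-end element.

#0 →J1
#1 →J2
#2 →J2
#3 →J1
#4 →I1
#5 →J2

bond 1 stroke at J2  (Se1: effort source, stroke at far end)
bond 2 stroke at J2  (C1 outputs effort q/C1)
bond 3 stroke at J1  (C2 integral (e out))
bond 4 stroke at I1  (I1 integral (f out))
bond 0 stroke at J1  (J1: bond 4 brought flow, rest push out)
bond 5 stroke at J2  (common-f at J2 fixed by 0)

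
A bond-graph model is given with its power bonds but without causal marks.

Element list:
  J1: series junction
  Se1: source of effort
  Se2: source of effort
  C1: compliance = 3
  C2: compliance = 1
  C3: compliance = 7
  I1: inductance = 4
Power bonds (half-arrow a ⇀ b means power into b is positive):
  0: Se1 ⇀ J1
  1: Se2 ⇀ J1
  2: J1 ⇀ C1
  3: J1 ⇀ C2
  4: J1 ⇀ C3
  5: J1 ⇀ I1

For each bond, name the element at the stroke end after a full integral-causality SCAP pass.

b0 →J1
b1 →J1
b2 →J1
b3 →J1
b4 →J1
b5 →I1

bond 0 |J1  (Se1 fixes effort; stroke away)
bond 1 |J1  (Se2 (Se) sets effort on bond)
bond 2 |J1  (C1 outputs effort q/C1)
bond 3 |J1  (C2 integral (e out))
bond 4 |J1  (C3: C, integral causality)
bond 5 |I1  (closing 1-jn rule on J1)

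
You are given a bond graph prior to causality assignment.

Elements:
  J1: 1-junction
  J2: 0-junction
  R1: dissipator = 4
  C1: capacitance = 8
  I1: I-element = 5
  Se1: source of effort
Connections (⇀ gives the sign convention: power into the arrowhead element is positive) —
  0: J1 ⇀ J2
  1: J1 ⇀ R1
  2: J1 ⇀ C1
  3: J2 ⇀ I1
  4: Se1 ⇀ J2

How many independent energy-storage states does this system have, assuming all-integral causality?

bond 4 stroke at J2  (source Se1 imposes e)
bond 0 stroke at J1  (J2: bond 4 brought effort, rest push out)
bond 3 stroke at I1  (J2: bond 4 brought effort, rest push out)
bond 2 stroke at J1  (C1: C, integral causality)
bond 1 stroke at R1  (J1 needs exactly one f-in)

2  (C1, I1 all integral)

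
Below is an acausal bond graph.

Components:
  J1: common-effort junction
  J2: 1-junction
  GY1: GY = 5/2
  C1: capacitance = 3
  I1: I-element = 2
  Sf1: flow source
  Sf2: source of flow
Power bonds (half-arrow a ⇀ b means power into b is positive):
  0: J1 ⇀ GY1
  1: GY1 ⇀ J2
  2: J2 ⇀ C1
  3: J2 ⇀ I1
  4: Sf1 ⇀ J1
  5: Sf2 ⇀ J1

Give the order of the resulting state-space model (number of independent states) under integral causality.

2  (C1, I1 all integral)

bond 4 |Sf1  (Sf1 fixes flow; stroke at Sf1)
bond 5 |Sf2  (source Sf2 imposes f)
bond 0 |J1  (J1 needs exactly one e-in)
bond 1 |J2  (through GY1, causality inverts; strokes same side of GY1)
bond 2 |J2  (C1 integral (e out))
bond 3 |I1  (only one flow-in slot at J2)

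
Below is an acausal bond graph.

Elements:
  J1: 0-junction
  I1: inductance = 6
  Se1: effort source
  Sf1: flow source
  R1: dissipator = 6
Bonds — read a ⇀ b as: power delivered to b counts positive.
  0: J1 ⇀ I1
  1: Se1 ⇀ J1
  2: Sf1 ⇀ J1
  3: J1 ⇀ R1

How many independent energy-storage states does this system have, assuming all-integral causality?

#1 →J1  (Se1 fixes effort; stroke away)
#2 →Sf1  (source Sf1 imposes f)
#0 →I1  (common-e at J1 fixed by 1)
#3 →R1  (common-e at J1 fixed by 1)

1  (I1 all integral)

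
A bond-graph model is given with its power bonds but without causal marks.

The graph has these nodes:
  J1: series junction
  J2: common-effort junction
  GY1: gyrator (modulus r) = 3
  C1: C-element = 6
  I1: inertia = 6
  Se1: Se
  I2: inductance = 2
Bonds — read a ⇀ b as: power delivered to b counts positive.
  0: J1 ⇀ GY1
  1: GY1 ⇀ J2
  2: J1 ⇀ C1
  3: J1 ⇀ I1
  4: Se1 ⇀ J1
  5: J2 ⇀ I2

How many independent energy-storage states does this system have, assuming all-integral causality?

β4 stroke→J1  (Se1 (Se) sets effort on bond)
β2 stroke→J1  (prefer integral on C1)
β3 stroke→I1  (prefer integral on I1)
β0 stroke→J1  (1-jn J1 has f-setter on 3)
β1 stroke→J2  (GY GY1: same side as bond 0)
β5 stroke→I2  (common-e at J2 fixed by 1)

3  (C1, I1, I2 all integral)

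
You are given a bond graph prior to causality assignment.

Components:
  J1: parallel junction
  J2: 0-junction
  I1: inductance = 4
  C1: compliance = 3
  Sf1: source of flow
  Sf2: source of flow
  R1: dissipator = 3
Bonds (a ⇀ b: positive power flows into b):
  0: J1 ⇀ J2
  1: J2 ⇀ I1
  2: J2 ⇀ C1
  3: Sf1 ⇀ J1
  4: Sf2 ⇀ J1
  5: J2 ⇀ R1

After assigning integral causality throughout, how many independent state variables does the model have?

2  (C1, I1 all integral)

b3 |Sf1  (Sf1 (Sf) sets flow on bond)
b4 |Sf2  (Sf2 (Sf) sets flow on bond)
b0 |J1  (only one effort-in slot at J1)
b1 |I1  (I1 integral (f out))
b2 |J2  (C1: C, integral causality)
b5 |R1  (J2: bond 2 brought effort, rest push out)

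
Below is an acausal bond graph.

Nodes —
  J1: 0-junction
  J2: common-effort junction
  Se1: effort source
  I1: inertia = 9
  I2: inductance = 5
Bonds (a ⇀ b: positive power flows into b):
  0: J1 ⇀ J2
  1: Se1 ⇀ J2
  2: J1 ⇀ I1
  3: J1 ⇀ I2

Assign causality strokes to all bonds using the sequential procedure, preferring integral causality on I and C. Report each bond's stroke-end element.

#1 |J2  (Se1 (Se) sets effort on bond)
#0 |J1  (0-jn J2 has e-setter on 1)
#2 |I1  (0-jn J1 has e-setter on 0)
#3 |I2  (common-e at J1 fixed by 0)

b0 stroke→J1
b1 stroke→J2
b2 stroke→I1
b3 stroke→I2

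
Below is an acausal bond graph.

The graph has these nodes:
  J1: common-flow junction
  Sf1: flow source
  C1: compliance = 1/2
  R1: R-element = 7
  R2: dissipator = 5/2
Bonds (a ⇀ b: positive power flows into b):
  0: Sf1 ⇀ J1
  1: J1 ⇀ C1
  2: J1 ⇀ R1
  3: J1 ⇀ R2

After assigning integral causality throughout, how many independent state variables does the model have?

β0 stroke→Sf1  (Sf1 (Sf) sets flow on bond)
β1 stroke→J1  (J1 flow already set via bond 0)
β2 stroke→J1  (J1: bond 0 brought flow, rest push out)
β3 stroke→J1  (common-f at J1 fixed by 0)

1  (C1 all integral)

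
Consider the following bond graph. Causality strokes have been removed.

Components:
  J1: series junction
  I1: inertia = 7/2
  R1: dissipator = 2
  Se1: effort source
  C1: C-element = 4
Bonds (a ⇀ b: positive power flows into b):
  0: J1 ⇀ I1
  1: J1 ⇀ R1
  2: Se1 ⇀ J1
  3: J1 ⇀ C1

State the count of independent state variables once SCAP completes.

#2 stroke→J1  (Se1 fixes effort; stroke away)
#0 stroke→I1  (prefer integral on I1)
#1 stroke→J1  (J1 flow already set via bond 0)
#3 stroke→J1  (1-jn J1 has f-setter on 0)

2  (C1, I1 all integral)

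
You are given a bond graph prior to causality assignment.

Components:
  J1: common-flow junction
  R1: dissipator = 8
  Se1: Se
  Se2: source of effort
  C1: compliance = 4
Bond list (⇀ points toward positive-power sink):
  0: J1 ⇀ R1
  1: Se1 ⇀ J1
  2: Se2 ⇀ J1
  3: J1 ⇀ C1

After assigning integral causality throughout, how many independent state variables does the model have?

1  (C1 all integral)

β1 stroke at J1  (Se1: effort source, stroke at far end)
β2 stroke at J1  (Se2 (Se) sets effort on bond)
β3 stroke at J1  (C1 integral (e out))
β0 stroke at R1  (only one flow-in slot at J1)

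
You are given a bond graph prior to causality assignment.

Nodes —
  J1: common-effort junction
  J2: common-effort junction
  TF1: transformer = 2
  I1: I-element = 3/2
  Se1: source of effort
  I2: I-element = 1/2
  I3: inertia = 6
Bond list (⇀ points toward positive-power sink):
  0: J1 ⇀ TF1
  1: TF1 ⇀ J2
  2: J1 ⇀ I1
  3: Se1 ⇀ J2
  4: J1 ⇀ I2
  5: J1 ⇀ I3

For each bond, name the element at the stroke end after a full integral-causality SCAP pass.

#3 stroke→J2  (source Se1 imposes e)
#1 stroke→TF1  (J2 effort already set via bond 3)
#0 stroke→J1  (TF TF1: opposite of bond 1)
#2 stroke→I1  (J1 effort already set via bond 0)
#4 stroke→I2  (J1: bond 0 brought effort, rest push out)
#5 stroke→I3  (J1: bond 0 brought effort, rest push out)

b0 stroke at J1
b1 stroke at TF1
b2 stroke at I1
b3 stroke at J2
b4 stroke at I2
b5 stroke at I3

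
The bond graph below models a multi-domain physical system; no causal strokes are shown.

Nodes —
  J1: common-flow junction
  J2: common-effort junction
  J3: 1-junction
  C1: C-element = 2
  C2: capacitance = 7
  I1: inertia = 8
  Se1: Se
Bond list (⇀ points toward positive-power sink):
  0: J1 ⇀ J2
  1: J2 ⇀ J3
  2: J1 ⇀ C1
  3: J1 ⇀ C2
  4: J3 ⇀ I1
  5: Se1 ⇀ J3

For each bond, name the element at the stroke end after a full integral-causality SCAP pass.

bond 0 →J2
bond 1 →J3
bond 2 →J1
bond 3 →J1
bond 4 →I1
bond 5 →J3

#5 stroke at J3  (Se1 fixes effort; stroke away)
#2 stroke at J1  (C1: C, integral causality)
#3 stroke at J1  (C2: C, integral causality)
#0 stroke at J2  (closing 1-jn rule on J1)
#1 stroke at J3  (common-e at J2 fixed by 0)
#4 stroke at I1  (closing 1-jn rule on J3)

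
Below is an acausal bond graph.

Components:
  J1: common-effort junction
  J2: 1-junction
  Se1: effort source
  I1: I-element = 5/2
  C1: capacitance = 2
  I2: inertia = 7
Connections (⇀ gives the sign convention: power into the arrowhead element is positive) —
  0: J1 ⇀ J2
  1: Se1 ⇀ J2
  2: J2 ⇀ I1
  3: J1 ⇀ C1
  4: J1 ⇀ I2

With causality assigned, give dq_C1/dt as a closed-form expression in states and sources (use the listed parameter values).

bond 1 →J2  (Se1 (Se) sets effort on bond)
bond 2 →I1  (I1 outputs flow p/I1)
bond 0 →J2  (J2 flow already set via bond 2)
bond 3 →J1  (C1 outputs effort q/C1)
bond 4 →I2  (J1: bond 3 brought effort, rest push out)

dq_C1/dt = -2*p_I1/5 - p_I2/7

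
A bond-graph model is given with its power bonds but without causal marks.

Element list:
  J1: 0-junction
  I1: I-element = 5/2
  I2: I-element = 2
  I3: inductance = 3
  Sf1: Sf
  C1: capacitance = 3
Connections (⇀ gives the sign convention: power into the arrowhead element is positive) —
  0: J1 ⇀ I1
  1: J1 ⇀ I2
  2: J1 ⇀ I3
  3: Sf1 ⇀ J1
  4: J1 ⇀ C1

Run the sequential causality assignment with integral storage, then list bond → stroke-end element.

b0 stroke at I1
b1 stroke at I2
b2 stroke at I3
b3 stroke at Sf1
b4 stroke at J1

#3 →Sf1  (Sf1 fixes flow; stroke at Sf1)
#0 →I1  (I1: I, integral causality)
#1 →I2  (prefer integral on I2)
#2 →I3  (I3: I, integral causality)
#4 →J1  (only one effort-in slot at J1)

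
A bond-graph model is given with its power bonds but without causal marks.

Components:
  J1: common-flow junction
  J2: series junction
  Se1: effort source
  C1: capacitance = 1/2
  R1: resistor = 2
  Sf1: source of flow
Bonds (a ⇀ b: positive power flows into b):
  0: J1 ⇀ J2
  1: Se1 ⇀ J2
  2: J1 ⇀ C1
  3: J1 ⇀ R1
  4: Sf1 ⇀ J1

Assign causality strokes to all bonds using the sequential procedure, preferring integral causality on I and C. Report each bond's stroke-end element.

bond 1 |J2  (Se1 fixes effort; stroke away)
bond 4 |Sf1  (Sf1: flow source, stroke at near end)
bond 0 |J1  (common-f at J1 fixed by 4)
bond 2 |J1  (J1 flow already set via bond 4)
bond 3 |J1  (common-f at J1 fixed by 4)

β0 stroke at J1
β1 stroke at J2
β2 stroke at J1
β3 stroke at J1
β4 stroke at Sf1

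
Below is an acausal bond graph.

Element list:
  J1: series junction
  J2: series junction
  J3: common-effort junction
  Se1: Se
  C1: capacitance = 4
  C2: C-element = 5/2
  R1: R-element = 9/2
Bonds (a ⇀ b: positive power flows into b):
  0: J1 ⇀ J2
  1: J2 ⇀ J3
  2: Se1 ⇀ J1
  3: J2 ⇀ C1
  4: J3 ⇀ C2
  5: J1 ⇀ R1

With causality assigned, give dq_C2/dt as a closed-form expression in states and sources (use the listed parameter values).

dq_C2/dt = 2*E_Se1/9 - q_C1/18 - 4*q_C2/45

#2 |J1  (Se1 fixes effort; stroke away)
#3 |J2  (C1 outputs effort q/C1)
#4 |J3  (C2: C, integral causality)
#1 |J2  (J3 effort already set via bond 4)
#0 |J1  (only one flow-in slot at J2)
#5 |R1  (only one flow-in slot at J1)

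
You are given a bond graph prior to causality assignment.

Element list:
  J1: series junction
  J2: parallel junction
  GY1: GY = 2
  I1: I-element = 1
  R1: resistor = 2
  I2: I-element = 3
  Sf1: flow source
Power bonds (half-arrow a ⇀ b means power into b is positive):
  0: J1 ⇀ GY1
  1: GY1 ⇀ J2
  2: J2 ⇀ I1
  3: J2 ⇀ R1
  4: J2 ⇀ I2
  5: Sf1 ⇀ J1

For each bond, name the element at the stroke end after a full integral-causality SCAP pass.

#0 |J1
#1 |J2
#2 |I1
#3 |R1
#4 |I2
#5 |Sf1

bond 5 →Sf1  (Sf1: flow source, stroke at near end)
bond 0 →J1  (common-f at J1 fixed by 5)
bond 1 →J2  (through GY1, causality inverts; strokes same side of GY1)
bond 2 →I1  (J2: bond 1 brought effort, rest push out)
bond 3 →R1  (J2 effort already set via bond 1)
bond 4 →I2  (J2: bond 1 brought effort, rest push out)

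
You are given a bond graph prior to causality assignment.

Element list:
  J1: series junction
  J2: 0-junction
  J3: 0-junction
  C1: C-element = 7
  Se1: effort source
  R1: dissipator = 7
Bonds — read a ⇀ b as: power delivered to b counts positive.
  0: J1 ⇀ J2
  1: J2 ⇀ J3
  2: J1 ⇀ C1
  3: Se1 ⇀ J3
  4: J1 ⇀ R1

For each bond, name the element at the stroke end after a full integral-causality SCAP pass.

b3 stroke→J3  (Se1 (Se) sets effort on bond)
b1 stroke→J2  (J3: bond 3 brought effort, rest push out)
b0 stroke→J1  (0-jn J2 has e-setter on 1)
b2 stroke→J1  (C1 outputs effort q/C1)
b4 stroke→R1  (J1: last free bond brings flow in)

bond 0 →J1
bond 1 →J2
bond 2 →J1
bond 3 →J3
bond 4 →R1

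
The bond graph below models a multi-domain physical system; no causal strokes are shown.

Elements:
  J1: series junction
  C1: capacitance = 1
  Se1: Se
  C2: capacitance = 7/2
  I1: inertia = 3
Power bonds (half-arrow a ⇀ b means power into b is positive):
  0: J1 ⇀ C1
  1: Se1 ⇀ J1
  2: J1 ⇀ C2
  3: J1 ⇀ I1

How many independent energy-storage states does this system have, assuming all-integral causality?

#1 →J1  (Se1: effort source, stroke at far end)
#0 →J1  (C1 integral (e out))
#2 →J1  (C2 integral (e out))
#3 →I1  (closing 1-jn rule on J1)

3  (C1, C2, I1 all integral)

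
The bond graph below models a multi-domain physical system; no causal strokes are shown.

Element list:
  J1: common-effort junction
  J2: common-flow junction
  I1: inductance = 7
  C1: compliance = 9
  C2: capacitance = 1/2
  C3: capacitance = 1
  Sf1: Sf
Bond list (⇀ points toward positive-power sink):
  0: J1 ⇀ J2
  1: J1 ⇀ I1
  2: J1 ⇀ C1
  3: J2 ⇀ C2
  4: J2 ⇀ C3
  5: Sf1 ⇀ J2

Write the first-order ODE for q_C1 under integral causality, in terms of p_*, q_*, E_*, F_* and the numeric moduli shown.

dq_C1/dt = -F_Sf1 - p_I1/7

#5 →Sf1  (Sf1 (Sf) sets flow on bond)
#0 →J2  (1-jn J2 has f-setter on 5)
#3 →J2  (J2 flow already set via bond 5)
#4 →J2  (1-jn J2 has f-setter on 5)
#1 →I1  (I1: I, integral causality)
#2 →J1  (J1: last free bond brings effort in)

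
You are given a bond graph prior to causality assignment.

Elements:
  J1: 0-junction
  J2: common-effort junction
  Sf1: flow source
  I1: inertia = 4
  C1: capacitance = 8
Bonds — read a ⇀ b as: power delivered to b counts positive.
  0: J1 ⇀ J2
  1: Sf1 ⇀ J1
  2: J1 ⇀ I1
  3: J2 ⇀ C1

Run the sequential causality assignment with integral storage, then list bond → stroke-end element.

#0 stroke at J1
#1 stroke at Sf1
#2 stroke at I1
#3 stroke at J2

#1 |Sf1  (Sf1 fixes flow; stroke at Sf1)
#2 |I1  (prefer integral on I1)
#0 |J1  (J1 needs exactly one e-in)
#3 |J2  (only one effort-in slot at J2)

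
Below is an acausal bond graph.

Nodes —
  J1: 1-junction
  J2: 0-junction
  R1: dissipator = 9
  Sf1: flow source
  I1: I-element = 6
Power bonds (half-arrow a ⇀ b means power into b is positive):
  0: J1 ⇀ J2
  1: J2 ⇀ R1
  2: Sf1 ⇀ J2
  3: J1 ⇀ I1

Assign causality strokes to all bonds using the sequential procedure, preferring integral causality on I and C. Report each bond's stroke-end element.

#2 →Sf1  (Sf1 fixes flow; stroke at Sf1)
#3 →I1  (prefer integral on I1)
#0 →J1  (J1 flow already set via bond 3)
#1 →J2  (J2 needs exactly one e-in)

β0 |J1
β1 |J2
β2 |Sf1
β3 |I1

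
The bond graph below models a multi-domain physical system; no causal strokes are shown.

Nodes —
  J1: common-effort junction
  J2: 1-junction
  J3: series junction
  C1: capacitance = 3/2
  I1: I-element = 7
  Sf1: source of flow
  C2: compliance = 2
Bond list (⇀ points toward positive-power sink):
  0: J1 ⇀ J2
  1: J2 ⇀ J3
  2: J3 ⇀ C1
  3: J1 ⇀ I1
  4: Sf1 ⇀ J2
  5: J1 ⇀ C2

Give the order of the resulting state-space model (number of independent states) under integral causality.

β4 |Sf1  (Sf1: flow source, stroke at near end)
β0 |J2  (1-jn J2 has f-setter on 4)
β1 |J2  (J2 flow already set via bond 4)
β2 |J3  (J3 flow already set via bond 1)
β3 |I1  (I1 integral (f out))
β5 |J1  (closing 0-jn rule on J1)

3  (C1, C2, I1 all integral)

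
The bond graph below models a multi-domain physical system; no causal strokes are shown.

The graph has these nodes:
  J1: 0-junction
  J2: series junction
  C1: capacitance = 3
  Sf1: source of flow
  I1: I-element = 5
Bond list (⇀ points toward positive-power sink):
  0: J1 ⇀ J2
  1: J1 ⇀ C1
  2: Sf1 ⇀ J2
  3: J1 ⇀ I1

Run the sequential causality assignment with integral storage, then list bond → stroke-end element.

bond 2 →Sf1  (source Sf1 imposes f)
bond 0 →J2  (1-jn J2 has f-setter on 2)
bond 1 →J1  (C1: C, integral causality)
bond 3 →I1  (0-jn J1 has e-setter on 1)

bond 0 stroke at J2
bond 1 stroke at J1
bond 2 stroke at Sf1
bond 3 stroke at I1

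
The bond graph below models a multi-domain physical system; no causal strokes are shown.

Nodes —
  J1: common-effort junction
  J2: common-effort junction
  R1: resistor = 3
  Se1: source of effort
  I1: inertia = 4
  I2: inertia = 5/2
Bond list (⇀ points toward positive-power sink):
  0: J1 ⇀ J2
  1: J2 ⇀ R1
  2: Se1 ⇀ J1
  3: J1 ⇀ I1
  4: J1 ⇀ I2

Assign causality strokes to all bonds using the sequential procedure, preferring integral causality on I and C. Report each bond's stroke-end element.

β0 stroke at J2
β1 stroke at R1
β2 stroke at J1
β3 stroke at I1
β4 stroke at I2

bond 2 |J1  (Se1 (Se) sets effort on bond)
bond 0 |J2  (0-jn J1 has e-setter on 2)
bond 3 |I1  (J1 effort already set via bond 2)
bond 4 |I2  (J1 effort already set via bond 2)
bond 1 |R1  (J2: bond 0 brought effort, rest push out)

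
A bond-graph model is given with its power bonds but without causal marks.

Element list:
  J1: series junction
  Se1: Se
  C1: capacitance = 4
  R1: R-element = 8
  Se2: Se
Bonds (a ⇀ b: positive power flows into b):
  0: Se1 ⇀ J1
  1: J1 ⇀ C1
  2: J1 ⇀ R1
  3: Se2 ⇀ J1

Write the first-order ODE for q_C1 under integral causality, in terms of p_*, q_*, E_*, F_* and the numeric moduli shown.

b0 →J1  (source Se1 imposes e)
b3 →J1  (Se2 (Se) sets effort on bond)
b1 →J1  (C1 integral (e out))
b2 →R1  (only one flow-in slot at J1)

dq_C1/dt = E_Se1/8 + E_Se2/8 - q_C1/32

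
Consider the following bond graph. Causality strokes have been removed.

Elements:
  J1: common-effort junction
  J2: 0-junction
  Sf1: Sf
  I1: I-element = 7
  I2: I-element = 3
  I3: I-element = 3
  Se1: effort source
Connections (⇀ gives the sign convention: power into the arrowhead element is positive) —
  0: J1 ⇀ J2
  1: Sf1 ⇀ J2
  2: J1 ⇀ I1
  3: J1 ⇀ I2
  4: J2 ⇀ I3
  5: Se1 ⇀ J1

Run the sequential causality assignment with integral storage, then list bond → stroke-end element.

#0 |J2
#1 |Sf1
#2 |I1
#3 |I2
#4 |I3
#5 |J1

bond 1 stroke→Sf1  (source Sf1 imposes f)
bond 5 stroke→J1  (source Se1 imposes e)
bond 0 stroke→J2  (common-e at J1 fixed by 5)
bond 2 stroke→I1  (0-jn J1 has e-setter on 5)
bond 3 stroke→I2  (common-e at J1 fixed by 5)
bond 4 stroke→I3  (J2 effort already set via bond 0)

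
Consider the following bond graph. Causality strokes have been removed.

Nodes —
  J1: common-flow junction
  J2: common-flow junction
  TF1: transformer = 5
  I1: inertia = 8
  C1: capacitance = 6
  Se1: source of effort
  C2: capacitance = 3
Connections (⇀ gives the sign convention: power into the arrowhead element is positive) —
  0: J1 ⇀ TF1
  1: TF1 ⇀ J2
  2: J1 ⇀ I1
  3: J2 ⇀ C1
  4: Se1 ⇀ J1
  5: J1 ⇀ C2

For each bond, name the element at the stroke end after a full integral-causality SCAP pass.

β0 stroke→J1
β1 stroke→TF1
β2 stroke→I1
β3 stroke→J2
β4 stroke→J1
β5 stroke→J1

β4 |J1  (Se1 (Se) sets effort on bond)
β2 |I1  (I1: I, integral causality)
β0 |J1  (1-jn J1 has f-setter on 2)
β5 |J1  (J1: bond 2 brought flow, rest push out)
β1 |TF1  (through TF1, causality passes straight; one stroke at TF1)
β3 |J2  (1-jn J2 has f-setter on 1)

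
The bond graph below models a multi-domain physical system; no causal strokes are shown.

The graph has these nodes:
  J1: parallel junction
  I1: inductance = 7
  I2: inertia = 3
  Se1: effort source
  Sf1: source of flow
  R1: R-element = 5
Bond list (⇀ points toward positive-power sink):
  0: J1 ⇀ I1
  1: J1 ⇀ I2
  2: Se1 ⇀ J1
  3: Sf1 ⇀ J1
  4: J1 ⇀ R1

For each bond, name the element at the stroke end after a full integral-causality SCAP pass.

β0 stroke at I1
β1 stroke at I2
β2 stroke at J1
β3 stroke at Sf1
β4 stroke at R1

#2 |J1  (source Se1 imposes e)
#3 |Sf1  (Sf1: flow source, stroke at near end)
#0 |I1  (0-jn J1 has e-setter on 2)
#1 |I2  (J1 effort already set via bond 2)
#4 |R1  (J1 effort already set via bond 2)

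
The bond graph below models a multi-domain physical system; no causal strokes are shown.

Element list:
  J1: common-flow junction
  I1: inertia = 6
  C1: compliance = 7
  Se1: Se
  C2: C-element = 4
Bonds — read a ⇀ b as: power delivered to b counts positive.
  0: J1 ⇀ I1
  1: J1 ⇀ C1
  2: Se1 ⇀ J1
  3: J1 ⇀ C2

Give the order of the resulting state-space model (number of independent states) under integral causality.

3  (C1, C2, I1 all integral)

bond 2 →J1  (Se1 (Se) sets effort on bond)
bond 0 →I1  (I1 outputs flow p/I1)
bond 1 →J1  (common-f at J1 fixed by 0)
bond 3 →J1  (J1: bond 0 brought flow, rest push out)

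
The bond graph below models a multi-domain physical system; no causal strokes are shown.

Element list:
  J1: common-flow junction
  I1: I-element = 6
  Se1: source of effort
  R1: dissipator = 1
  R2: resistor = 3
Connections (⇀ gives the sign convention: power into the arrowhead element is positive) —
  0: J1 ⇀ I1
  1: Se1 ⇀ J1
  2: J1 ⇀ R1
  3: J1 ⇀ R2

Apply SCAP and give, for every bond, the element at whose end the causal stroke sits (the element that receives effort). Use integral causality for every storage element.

b1 →J1  (Se1 (Se) sets effort on bond)
b0 →I1  (I1 outputs flow p/I1)
b2 →J1  (J1: bond 0 brought flow, rest push out)
b3 →J1  (J1 flow already set via bond 0)

bond 0 stroke→I1
bond 1 stroke→J1
bond 2 stroke→J1
bond 3 stroke→J1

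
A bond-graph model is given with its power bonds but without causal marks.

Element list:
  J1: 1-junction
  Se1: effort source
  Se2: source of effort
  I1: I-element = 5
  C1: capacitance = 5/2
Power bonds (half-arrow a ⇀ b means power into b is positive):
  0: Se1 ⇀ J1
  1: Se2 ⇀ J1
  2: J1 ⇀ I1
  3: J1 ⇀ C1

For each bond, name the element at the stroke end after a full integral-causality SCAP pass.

b0 stroke at J1  (Se1 (Se) sets effort on bond)
b1 stroke at J1  (Se2: effort source, stroke at far end)
b2 stroke at I1  (I1: I, integral causality)
b3 stroke at J1  (J1: bond 2 brought flow, rest push out)

#0 stroke at J1
#1 stroke at J1
#2 stroke at I1
#3 stroke at J1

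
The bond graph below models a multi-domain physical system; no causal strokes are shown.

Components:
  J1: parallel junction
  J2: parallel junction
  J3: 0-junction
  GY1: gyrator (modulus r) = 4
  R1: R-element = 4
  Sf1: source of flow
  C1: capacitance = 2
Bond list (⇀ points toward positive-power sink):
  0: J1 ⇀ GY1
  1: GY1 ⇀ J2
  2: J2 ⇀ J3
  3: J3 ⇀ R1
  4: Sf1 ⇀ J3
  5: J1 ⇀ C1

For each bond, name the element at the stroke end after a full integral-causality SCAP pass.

β0 |GY1
β1 |GY1
β2 |J2
β3 |J3
β4 |Sf1
β5 |J1

bond 4 →Sf1  (Sf1 fixes flow; stroke at Sf1)
bond 5 →J1  (C1 integral (e out))
bond 0 →GY1  (common-e at J1 fixed by 5)
bond 1 →GY1  (GY GY1: same side as bond 0)
bond 2 →J2  (J2: last free bond brings effort in)
bond 3 →J3  (J3: last free bond brings effort in)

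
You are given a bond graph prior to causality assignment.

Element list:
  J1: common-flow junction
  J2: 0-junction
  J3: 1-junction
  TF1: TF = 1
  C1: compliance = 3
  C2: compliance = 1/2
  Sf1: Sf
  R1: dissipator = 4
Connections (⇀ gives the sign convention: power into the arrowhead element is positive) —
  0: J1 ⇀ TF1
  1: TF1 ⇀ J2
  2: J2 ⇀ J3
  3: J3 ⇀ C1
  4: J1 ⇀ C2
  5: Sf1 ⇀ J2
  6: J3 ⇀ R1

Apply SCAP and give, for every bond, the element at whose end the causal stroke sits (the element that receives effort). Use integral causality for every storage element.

β5 stroke→Sf1  (Sf1 (Sf) sets flow on bond)
β3 stroke→J3  (prefer integral on C1)
β4 stroke→J1  (C2: C, integral causality)
β0 stroke→TF1  (J1 needs exactly one f-in)
β1 stroke→J2  (TF1: transformer flips bond 0)
β2 stroke→J3  (common-e at J2 fixed by 1)
β6 stroke→R1  (closing 1-jn rule on J3)

b0 →TF1
b1 →J2
b2 →J3
b3 →J3
b4 →J1
b5 →Sf1
b6 →R1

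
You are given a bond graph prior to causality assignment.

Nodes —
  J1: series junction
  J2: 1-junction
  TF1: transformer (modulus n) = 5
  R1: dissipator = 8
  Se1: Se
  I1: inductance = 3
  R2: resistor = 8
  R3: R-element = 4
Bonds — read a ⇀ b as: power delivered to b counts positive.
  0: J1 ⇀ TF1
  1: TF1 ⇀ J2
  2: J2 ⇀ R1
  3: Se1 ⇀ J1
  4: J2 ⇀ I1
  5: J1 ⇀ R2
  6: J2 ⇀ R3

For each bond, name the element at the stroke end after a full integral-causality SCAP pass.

#3 stroke at J1  (Se1: effort source, stroke at far end)
#4 stroke at I1  (I1 outputs flow p/I1)
#1 stroke at J2  (1-jn J2 has f-setter on 4)
#2 stroke at J2  (J2: bond 4 brought flow, rest push out)
#6 stroke at J2  (J2: bond 4 brought flow, rest push out)
#0 stroke at TF1  (TF1: transformer flips bond 1)
#5 stroke at J1  (J1: bond 0 brought flow, rest push out)

β0 stroke→TF1
β1 stroke→J2
β2 stroke→J2
β3 stroke→J1
β4 stroke→I1
β5 stroke→J1
β6 stroke→J2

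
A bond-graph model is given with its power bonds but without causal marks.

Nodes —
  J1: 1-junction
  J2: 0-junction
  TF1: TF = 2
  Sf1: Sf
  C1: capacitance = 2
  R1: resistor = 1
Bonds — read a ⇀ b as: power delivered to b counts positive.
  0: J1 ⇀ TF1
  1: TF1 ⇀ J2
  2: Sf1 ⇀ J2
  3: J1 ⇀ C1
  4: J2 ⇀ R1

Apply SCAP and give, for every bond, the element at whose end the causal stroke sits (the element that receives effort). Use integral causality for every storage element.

b2 |Sf1  (Sf1 (Sf) sets flow on bond)
b3 |J1  (C1 outputs effort q/C1)
b0 |TF1  (only one flow-in slot at J1)
b1 |J2  (TF1 one-in-one-out from 0)
b4 |R1  (0-jn J2 has e-setter on 1)

bond 0 |TF1
bond 1 |J2
bond 2 |Sf1
bond 3 |J1
bond 4 |R1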